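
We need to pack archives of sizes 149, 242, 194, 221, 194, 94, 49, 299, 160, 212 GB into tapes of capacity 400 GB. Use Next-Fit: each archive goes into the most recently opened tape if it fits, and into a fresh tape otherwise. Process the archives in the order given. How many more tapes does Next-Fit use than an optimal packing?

Next-Fit: [149,242] [194] [221] [194,94,49] [299] [160,212] → 6 tapes.
Total size 1814 GB; any packing needs at least ⌈1814/400⌉ = 5 tapes.
An optimal packing achieves that bound: [299,94] [242,149] [221,160] [212,49] [194,194] → 5 tapes.
Excess: 6 − 5 = 1.

1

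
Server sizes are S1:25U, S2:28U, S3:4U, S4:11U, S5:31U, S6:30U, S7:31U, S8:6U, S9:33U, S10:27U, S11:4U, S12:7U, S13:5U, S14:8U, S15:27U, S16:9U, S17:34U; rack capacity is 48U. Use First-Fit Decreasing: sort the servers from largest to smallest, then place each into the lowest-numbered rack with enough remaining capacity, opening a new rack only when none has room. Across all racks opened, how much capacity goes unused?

112

Sorted descending: 34, 33, 31, 31, 30, 28, 27, 27, 25, 11, 9, 8, 7, 6, 5, 4, 4.
Put 34U in rack 1; 14U remain.
Put 33U in rack 2; 15U remain.
Put 31U in rack 3; 17U remain.
Put 31U in rack 4; 17U remain.
Put 30U in rack 5; 18U remain.
Put 28U in rack 6; 20U remain.
Put 27U in rack 7; 21U remain.
Put 27U in rack 8; 21U remain.
Put 25U in rack 9; 23U remain.
Put 11U in rack 1; 3U remain.
Put 9U in rack 2; 6U remain.
Put 8U in rack 3; 9U remain.
Put 7U in rack 3; 2U remain.
Put 6U in rack 2; 0U remain.
Put 5U in rack 4; 12U remain.
Put 4U in rack 4; 8U remain.
Put 4U in rack 4; 4U remain.
9 racks × 48U = 432U; used 320U; unused 112U.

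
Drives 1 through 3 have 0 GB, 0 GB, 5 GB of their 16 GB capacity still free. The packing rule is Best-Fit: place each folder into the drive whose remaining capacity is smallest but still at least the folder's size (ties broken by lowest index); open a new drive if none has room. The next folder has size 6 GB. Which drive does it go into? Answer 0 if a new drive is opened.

No drive has ≥ 6 GB free, so a new drive is opened.

0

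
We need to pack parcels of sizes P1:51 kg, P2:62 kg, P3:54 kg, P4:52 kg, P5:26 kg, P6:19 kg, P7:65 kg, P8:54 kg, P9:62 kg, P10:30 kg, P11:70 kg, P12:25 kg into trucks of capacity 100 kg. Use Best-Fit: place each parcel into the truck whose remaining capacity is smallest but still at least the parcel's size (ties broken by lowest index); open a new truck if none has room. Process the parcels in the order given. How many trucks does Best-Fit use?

8 trucks

Put P1 (51 kg) in truck 1; 49 kg remain.
Put P2 (62 kg) in truck 2; 38 kg remain.
Put P3 (54 kg) in truck 3; 46 kg remain.
Put P4 (52 kg) in truck 4; 48 kg remain.
Put P5 (26 kg) in truck 2; 12 kg remain.
Put P6 (19 kg) in truck 3; 27 kg remain.
Put P7 (65 kg) in truck 5; 35 kg remain.
Put P8 (54 kg) in truck 6; 46 kg remain.
Put P9 (62 kg) in truck 7; 38 kg remain.
Put P10 (30 kg) in truck 5; 5 kg remain.
Put P11 (70 kg) in truck 8; 30 kg remain.
Put P12 (25 kg) in truck 3; 2 kg remain.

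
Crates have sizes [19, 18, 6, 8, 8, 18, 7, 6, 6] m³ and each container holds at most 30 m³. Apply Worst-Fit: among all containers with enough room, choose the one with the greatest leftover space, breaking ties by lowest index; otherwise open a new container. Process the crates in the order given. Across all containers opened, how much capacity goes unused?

24

Put 19 m³ in container 1; 11 m³ remain.
Put 18 m³ in container 2; 12 m³ remain.
Put 6 m³ in container 2; 6 m³ remain.
Put 8 m³ in container 1; 3 m³ remain.
Put 8 m³ in container 3; 22 m³ remain.
Put 18 m³ in container 3; 4 m³ remain.
Put 7 m³ in container 4; 23 m³ remain.
Put 6 m³ in container 4; 17 m³ remain.
Put 6 m³ in container 4; 11 m³ remain.
4 containers × 30 m³ = 120 m³; used 96 m³; unused 24 m³.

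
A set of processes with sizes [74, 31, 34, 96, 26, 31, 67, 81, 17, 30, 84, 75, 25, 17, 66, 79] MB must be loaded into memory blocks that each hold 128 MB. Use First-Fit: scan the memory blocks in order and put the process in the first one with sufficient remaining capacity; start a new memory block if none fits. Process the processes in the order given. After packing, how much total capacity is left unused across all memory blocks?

Put 74 MB in memory block 1; 54 MB remain.
Put 31 MB in memory block 1; 23 MB remain.
Put 34 MB in memory block 2; 94 MB remain.
Put 96 MB in memory block 3; 32 MB remain.
Put 26 MB in memory block 2; 68 MB remain.
Put 31 MB in memory block 2; 37 MB remain.
Put 67 MB in memory block 4; 61 MB remain.
Put 81 MB in memory block 5; 47 MB remain.
Put 17 MB in memory block 1; 6 MB remain.
Put 30 MB in memory block 2; 7 MB remain.
Put 84 MB in memory block 6; 44 MB remain.
Put 75 MB in memory block 7; 53 MB remain.
Put 25 MB in memory block 3; 7 MB remain.
Put 17 MB in memory block 4; 44 MB remain.
Put 66 MB in memory block 8; 62 MB remain.
Put 79 MB in memory block 9; 49 MB remain.
9 memory blocks × 128 MB = 1152 MB; used 833 MB; unused 319 MB.

319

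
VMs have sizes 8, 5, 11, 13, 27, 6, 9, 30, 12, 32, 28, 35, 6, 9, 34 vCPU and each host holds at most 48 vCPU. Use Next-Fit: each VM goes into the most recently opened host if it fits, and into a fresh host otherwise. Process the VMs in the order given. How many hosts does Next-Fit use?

8 vCPU → host 1 (remaining 40 vCPU)
5 vCPU → host 1 (remaining 35 vCPU)
11 vCPU → host 1 (remaining 24 vCPU)
13 vCPU → host 1 (remaining 11 vCPU)
27 vCPU → host 2 (remaining 21 vCPU)
6 vCPU → host 2 (remaining 15 vCPU)
9 vCPU → host 2 (remaining 6 vCPU)
30 vCPU → host 3 (remaining 18 vCPU)
12 vCPU → host 3 (remaining 6 vCPU)
32 vCPU → host 4 (remaining 16 vCPU)
28 vCPU → host 5 (remaining 20 vCPU)
35 vCPU → host 6 (remaining 13 vCPU)
6 vCPU → host 6 (remaining 7 vCPU)
9 vCPU → host 7 (remaining 39 vCPU)
34 vCPU → host 7 (remaining 5 vCPU)
Final hosts: [8,5,11,13] [27,6,9] [30,12] [32] [28] [35,6] [9,34].

7 hosts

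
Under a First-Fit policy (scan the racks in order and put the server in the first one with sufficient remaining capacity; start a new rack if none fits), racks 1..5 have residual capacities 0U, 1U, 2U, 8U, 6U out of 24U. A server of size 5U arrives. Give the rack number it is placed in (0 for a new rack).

4

Racks with room: rack 4 (8U), rack 5 (6U).
The first with room is rack 4.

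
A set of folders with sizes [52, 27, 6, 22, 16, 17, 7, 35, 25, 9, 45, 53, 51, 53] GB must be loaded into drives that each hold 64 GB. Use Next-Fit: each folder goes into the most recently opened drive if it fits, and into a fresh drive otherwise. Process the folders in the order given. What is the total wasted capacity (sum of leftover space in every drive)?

Put 52 GB in drive 1; 12 GB remain.
Put 27 GB in drive 2; 37 GB remain.
Put 6 GB in drive 2; 31 GB remain.
Put 22 GB in drive 2; 9 GB remain.
Put 16 GB in drive 3; 48 GB remain.
Put 17 GB in drive 3; 31 GB remain.
Put 7 GB in drive 3; 24 GB remain.
Put 35 GB in drive 4; 29 GB remain.
Put 25 GB in drive 4; 4 GB remain.
Put 9 GB in drive 5; 55 GB remain.
Put 45 GB in drive 5; 10 GB remain.
Put 53 GB in drive 6; 11 GB remain.
Put 51 GB in drive 7; 13 GB remain.
Put 53 GB in drive 8; 11 GB remain.
8 drives × 64 GB = 512 GB; used 418 GB; unused 94 GB.

94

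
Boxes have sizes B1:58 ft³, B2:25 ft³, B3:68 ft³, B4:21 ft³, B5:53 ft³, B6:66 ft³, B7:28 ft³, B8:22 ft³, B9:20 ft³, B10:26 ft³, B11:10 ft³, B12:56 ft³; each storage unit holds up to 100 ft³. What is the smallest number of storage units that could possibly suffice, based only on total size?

Total size = 58 + 25 + 68 + 21 + 53 + 66 + 28 + 22 + 20 + 26 + 10 + 56 = 453 ft³.
⌈453 / 100⌉ = 5.

5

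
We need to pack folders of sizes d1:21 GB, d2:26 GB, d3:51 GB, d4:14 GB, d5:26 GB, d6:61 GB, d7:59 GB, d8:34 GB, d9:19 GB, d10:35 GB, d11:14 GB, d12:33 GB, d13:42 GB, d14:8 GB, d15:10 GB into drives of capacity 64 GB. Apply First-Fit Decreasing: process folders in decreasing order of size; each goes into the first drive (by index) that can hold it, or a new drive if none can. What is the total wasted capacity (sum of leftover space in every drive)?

Sorted descending: 61, 59, 51, 42, 35, 34, 33, 26, 26, 21, 19, 14, 14, 10, 8.
61 GB → drive 1 (remaining 3 GB)
59 GB → drive 2 (remaining 5 GB)
51 GB → drive 3 (remaining 13 GB)
42 GB → drive 4 (remaining 22 GB)
35 GB → drive 5 (remaining 29 GB)
34 GB → drive 6 (remaining 30 GB)
33 GB → drive 7 (remaining 31 GB)
26 GB → drive 5 (remaining 3 GB)
26 GB → drive 6 (remaining 4 GB)
21 GB → drive 4 (remaining 1 GB)
19 GB → drive 7 (remaining 12 GB)
14 GB → drive 8 (remaining 50 GB)
14 GB → drive 8 (remaining 36 GB)
10 GB → drive 3 (remaining 3 GB)
8 GB → drive 7 (remaining 4 GB)
8 drives × 64 GB = 512 GB; used 453 GB; unused 59 GB.

59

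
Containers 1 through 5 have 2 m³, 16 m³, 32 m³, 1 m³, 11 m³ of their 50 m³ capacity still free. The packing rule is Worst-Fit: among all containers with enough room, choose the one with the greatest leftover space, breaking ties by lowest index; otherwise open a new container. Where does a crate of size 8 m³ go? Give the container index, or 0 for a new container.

Containers with room: container 2 (16 m³), container 3 (32 m³), container 5 (11 m³).
Most room is container 3 with 32 m³ free.

3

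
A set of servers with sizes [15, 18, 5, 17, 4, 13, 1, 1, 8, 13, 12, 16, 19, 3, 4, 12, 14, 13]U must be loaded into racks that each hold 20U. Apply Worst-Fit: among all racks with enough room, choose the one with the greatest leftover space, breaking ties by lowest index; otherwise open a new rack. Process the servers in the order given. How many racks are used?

11 racks

15U → rack 1 (remaining 5U)
18U → rack 2 (remaining 2U)
5U → rack 1 (remaining 0U)
17U → rack 3 (remaining 3U)
4U → rack 4 (remaining 16U)
13U → rack 4 (remaining 3U)
1U → rack 3 (remaining 2U)
1U → rack 4 (remaining 2U)
8U → rack 5 (remaining 12U)
13U → rack 6 (remaining 7U)
12U → rack 5 (remaining 0U)
16U → rack 7 (remaining 4U)
19U → rack 8 (remaining 1U)
3U → rack 6 (remaining 4U)
4U → rack 6 (remaining 0U)
12U → rack 9 (remaining 8U)
14U → rack 10 (remaining 6U)
13U → rack 11 (remaining 7U)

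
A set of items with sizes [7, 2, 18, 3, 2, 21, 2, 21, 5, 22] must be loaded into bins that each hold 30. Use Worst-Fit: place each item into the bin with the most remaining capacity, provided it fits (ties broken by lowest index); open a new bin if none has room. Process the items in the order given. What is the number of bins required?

4

Put 7 in bin 1; 23 remain.
Put 2 in bin 1; 21 remain.
Put 18 in bin 1; 3 remain.
Put 3 in bin 1; 0 remain.
Put 2 in bin 2; 28 remain.
Put 21 in bin 2; 7 remain.
Put 2 in bin 2; 5 remain.
Put 21 in bin 3; 9 remain.
Put 5 in bin 3; 4 remain.
Put 22 in bin 4; 8 remain.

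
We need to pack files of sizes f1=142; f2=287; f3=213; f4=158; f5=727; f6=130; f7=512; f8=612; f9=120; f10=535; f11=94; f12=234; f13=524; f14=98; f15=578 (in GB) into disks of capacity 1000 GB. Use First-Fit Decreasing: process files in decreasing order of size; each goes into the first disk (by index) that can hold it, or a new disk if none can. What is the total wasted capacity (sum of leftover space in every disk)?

1036

Sorted descending: 727, 612, 578, 535, 524, 512, 287, 234, 213, 158, 142, 130, 120, 98, 94.
727 GB → disk 1 (remaining 273 GB)
612 GB → disk 2 (remaining 388 GB)
578 GB → disk 3 (remaining 422 GB)
535 GB → disk 4 (remaining 465 GB)
524 GB → disk 5 (remaining 476 GB)
512 GB → disk 6 (remaining 488 GB)
287 GB → disk 2 (remaining 101 GB)
234 GB → disk 1 (remaining 39 GB)
213 GB → disk 3 (remaining 209 GB)
158 GB → disk 3 (remaining 51 GB)
142 GB → disk 4 (remaining 323 GB)
130 GB → disk 4 (remaining 193 GB)
120 GB → disk 4 (remaining 73 GB)
98 GB → disk 2 (remaining 3 GB)
94 GB → disk 5 (remaining 382 GB)
6 disks × 1000 GB = 6000 GB; used 4964 GB; unused 1036 GB.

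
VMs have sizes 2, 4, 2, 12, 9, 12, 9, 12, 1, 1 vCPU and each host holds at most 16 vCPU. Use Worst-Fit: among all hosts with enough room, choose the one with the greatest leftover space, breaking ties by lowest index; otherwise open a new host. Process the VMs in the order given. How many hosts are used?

6

2 vCPU → host 1 (remaining 14 vCPU)
4 vCPU → host 1 (remaining 10 vCPU)
2 vCPU → host 1 (remaining 8 vCPU)
12 vCPU → host 2 (remaining 4 vCPU)
9 vCPU → host 3 (remaining 7 vCPU)
12 vCPU → host 4 (remaining 4 vCPU)
9 vCPU → host 5 (remaining 7 vCPU)
12 vCPU → host 6 (remaining 4 vCPU)
1 vCPU → host 1 (remaining 7 vCPU)
1 vCPU → host 1 (remaining 6 vCPU)
Final hosts: [2,4,2,1,1] [12] [9] [12] [9] [12].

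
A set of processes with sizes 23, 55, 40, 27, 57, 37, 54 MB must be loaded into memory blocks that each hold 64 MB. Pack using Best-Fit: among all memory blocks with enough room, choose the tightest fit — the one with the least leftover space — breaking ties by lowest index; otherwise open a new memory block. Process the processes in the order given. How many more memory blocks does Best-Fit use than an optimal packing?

Best-Fit: [23,40] [55] [27,37] [57] [54] → 5 memory blocks.
Total size 293 MB; any packing needs at least ⌈293/64⌉ = 5 memory blocks.
So 5 is already optimal.

0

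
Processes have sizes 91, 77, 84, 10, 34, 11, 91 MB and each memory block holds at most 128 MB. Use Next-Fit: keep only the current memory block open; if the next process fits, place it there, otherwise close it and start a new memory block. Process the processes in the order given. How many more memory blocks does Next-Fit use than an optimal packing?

0

Next-Fit: [91] [77] [84,10,34] [11,91] → 4 memory blocks.
Total size 398 MB; any packing needs at least ⌈398/128⌉ = 4 memory blocks.
So 4 is already optimal.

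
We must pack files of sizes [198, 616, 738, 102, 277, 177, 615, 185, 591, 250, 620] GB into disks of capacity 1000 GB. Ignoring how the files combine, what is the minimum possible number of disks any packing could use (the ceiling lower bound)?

5

Total size = 198 + 616 + 738 + 102 + 277 + 177 + 615 + 185 + 591 + 250 + 620 = 4369 GB.
⌈4369 / 1000⌉ = 5.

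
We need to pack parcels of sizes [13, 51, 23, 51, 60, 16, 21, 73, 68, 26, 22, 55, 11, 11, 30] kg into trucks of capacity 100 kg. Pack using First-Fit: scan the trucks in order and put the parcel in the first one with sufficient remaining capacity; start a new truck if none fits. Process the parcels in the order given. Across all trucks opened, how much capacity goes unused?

Put 13 kg in truck 1; 87 kg remain.
Put 51 kg in truck 1; 36 kg remain.
Put 23 kg in truck 1; 13 kg remain.
Put 51 kg in truck 2; 49 kg remain.
Put 60 kg in truck 3; 40 kg remain.
Put 16 kg in truck 2; 33 kg remain.
Put 21 kg in truck 2; 12 kg remain.
Put 73 kg in truck 4; 27 kg remain.
Put 68 kg in truck 5; 32 kg remain.
Put 26 kg in truck 3; 14 kg remain.
Put 22 kg in truck 4; 5 kg remain.
Put 55 kg in truck 6; 45 kg remain.
Put 11 kg in truck 1; 2 kg remain.
Put 11 kg in truck 2; 1 kg remain.
Put 30 kg in truck 5; 2 kg remain.
6 trucks × 100 kg = 600 kg; used 531 kg; unused 69 kg.

69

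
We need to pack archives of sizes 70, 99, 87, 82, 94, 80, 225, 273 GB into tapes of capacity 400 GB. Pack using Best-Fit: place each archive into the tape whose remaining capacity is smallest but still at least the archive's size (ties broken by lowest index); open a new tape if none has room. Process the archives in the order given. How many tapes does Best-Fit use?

3 tapes

Put 70 GB in tape 1; 330 GB remain.
Put 99 GB in tape 1; 231 GB remain.
Put 87 GB in tape 1; 144 GB remain.
Put 82 GB in tape 1; 62 GB remain.
Put 94 GB in tape 2; 306 GB remain.
Put 80 GB in tape 2; 226 GB remain.
Put 225 GB in tape 2; 1 GB remain.
Put 273 GB in tape 3; 127 GB remain.
Final tapes: [70,99,87,82] [94,80,225] [273].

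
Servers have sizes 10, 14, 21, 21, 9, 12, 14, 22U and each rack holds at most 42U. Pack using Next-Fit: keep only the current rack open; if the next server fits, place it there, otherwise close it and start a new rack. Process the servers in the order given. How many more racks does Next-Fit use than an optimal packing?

Next-Fit: [10,14] [21,21] [9,12,14] [22] → 4 racks.
Total size 123U; any packing needs at least ⌈123/42⌉ = 3 racks.
An optimal packing achieves that bound: [22,10,9] [21,21] [14,14,12] → 3 racks.
Excess: 4 − 3 = 1.

1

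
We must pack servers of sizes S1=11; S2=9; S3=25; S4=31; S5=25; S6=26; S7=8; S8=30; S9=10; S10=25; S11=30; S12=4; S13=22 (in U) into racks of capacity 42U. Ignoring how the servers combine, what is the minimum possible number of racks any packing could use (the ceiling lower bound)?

Total size = 11 + 9 + 25 + 31 + 25 + 26 + 8 + 30 + 10 + 25 + 30 + 4 + 22 = 256U.
⌈256 / 42⌉ = 7.

7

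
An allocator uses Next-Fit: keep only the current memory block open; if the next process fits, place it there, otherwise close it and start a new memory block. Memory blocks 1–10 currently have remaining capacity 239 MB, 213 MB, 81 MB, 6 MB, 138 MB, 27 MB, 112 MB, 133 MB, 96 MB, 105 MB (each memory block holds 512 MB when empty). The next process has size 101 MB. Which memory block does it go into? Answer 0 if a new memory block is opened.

10

Next-Fit only looks at memory block 10, which has 105 MB free.
101 MB fits there.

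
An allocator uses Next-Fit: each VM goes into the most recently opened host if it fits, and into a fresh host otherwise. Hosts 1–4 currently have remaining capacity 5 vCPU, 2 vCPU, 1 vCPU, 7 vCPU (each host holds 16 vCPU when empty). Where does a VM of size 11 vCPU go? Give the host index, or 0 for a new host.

Next-Fit only looks at host 4, which has 7 vCPU free.
11 vCPU does not fit, so a new host is opened.

0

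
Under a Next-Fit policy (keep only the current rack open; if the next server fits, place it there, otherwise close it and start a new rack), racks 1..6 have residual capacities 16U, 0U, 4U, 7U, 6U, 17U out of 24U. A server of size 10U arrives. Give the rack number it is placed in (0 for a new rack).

6

Next-Fit only looks at rack 6, which has 17U free.
10U fits there.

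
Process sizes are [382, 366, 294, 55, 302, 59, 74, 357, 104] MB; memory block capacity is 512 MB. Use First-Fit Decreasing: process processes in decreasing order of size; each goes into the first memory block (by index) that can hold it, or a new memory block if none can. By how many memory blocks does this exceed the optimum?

0

First-Fit Decreasing: [382,104] [366,74,59] [357,55] [302] [294] → 5 memory blocks.
5 processes exceed 256 MB (half the capacity), and no two of those can share a memory block, so at least 5 memory blocks are needed.
So 5 is already optimal.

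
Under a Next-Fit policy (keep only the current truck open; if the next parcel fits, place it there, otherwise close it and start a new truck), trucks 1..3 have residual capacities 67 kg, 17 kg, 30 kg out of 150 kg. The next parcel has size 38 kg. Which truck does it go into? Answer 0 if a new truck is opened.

0

Next-Fit only looks at truck 3, which has 30 kg free.
38 kg does not fit, so a new truck is opened.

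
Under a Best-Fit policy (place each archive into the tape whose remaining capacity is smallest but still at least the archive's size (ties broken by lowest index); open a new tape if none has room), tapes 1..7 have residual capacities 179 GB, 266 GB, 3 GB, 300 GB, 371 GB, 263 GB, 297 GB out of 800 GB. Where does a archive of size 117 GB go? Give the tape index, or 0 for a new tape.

Tapes with room: tape 1 (179 GB), tape 2 (266 GB), tape 4 (300 GB), tape 5 (371 GB), tape 6 (263 GB), tape 7 (297 GB).
Tightest fit is tape 1 with 179 GB free.

1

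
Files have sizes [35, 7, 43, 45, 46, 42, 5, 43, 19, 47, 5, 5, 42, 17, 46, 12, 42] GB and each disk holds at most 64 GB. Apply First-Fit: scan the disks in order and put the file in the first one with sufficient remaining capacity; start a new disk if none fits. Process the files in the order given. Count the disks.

10

Put 35 GB in disk 1; 29 GB remain.
Put 7 GB in disk 1; 22 GB remain.
Put 43 GB in disk 2; 21 GB remain.
Put 45 GB in disk 3; 19 GB remain.
Put 46 GB in disk 4; 18 GB remain.
Put 42 GB in disk 5; 22 GB remain.
Put 5 GB in disk 1; 17 GB remain.
Put 43 GB in disk 6; 21 GB remain.
Put 19 GB in disk 2; 2 GB remain.
Put 47 GB in disk 7; 17 GB remain.
Put 5 GB in disk 1; 12 GB remain.
Put 5 GB in disk 1; 7 GB remain.
Put 42 GB in disk 8; 22 GB remain.
Put 17 GB in disk 3; 2 GB remain.
Put 46 GB in disk 9; 18 GB remain.
Put 12 GB in disk 4; 6 GB remain.
Put 42 GB in disk 10; 22 GB remain.
Final disks: [35,7,5,5,5] [43,19] [45,17] [46,12] [42] [43] [47] [42] [46] [42].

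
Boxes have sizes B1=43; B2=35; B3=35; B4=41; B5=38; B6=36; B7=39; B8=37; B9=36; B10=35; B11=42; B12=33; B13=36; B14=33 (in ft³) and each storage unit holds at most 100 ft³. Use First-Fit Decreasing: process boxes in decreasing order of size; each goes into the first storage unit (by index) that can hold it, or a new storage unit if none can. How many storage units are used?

Sorted descending: 43, 42, 41, 39, 38, 37, 36, 36, 36, 35, 35, 35, 33, 33.
storage unit 1: place 43 ft³, 57 ft³ left
storage unit 1: place 42 ft³, 15 ft³ left
storage unit 2: place 41 ft³, 59 ft³ left
storage unit 2: place 39 ft³, 20 ft³ left
storage unit 3: place 38 ft³, 62 ft³ left
storage unit 3: place 37 ft³, 25 ft³ left
storage unit 4: place 36 ft³, 64 ft³ left
storage unit 4: place 36 ft³, 28 ft³ left
storage unit 5: place 36 ft³, 64 ft³ left
storage unit 5: place 35 ft³, 29 ft³ left
storage unit 6: place 35 ft³, 65 ft³ left
storage unit 6: place 35 ft³, 30 ft³ left
storage unit 7: place 33 ft³, 67 ft³ left
storage unit 7: place 33 ft³, 34 ft³ left
Final storage units: [43,42] [41,39] [38,37] [36,36] [36,35] [35,35] [33,33].

7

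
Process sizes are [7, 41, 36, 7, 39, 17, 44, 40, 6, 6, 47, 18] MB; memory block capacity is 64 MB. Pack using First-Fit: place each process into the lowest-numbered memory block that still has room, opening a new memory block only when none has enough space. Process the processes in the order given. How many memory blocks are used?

6

memory block 1: place 7 MB, 57 MB left
memory block 1: place 41 MB, 16 MB left
memory block 2: place 36 MB, 28 MB left
memory block 1: place 7 MB, 9 MB left
memory block 3: place 39 MB, 25 MB left
memory block 2: place 17 MB, 11 MB left
memory block 4: place 44 MB, 20 MB left
memory block 5: place 40 MB, 24 MB left
memory block 1: place 6 MB, 3 MB left
memory block 2: place 6 MB, 5 MB left
memory block 6: place 47 MB, 17 MB left
memory block 3: place 18 MB, 7 MB left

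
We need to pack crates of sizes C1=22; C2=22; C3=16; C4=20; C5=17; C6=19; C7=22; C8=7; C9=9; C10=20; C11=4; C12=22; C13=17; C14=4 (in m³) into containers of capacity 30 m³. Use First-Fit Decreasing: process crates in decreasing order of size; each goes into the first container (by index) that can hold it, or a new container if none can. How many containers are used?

10 containers

Sorted descending: 22, 22, 22, 22, 20, 20, 19, 17, 17, 16, 9, 7, 4, 4.
22 m³ → container 1 (remaining 8 m³)
22 m³ → container 2 (remaining 8 m³)
22 m³ → container 3 (remaining 8 m³)
22 m³ → container 4 (remaining 8 m³)
20 m³ → container 5 (remaining 10 m³)
20 m³ → container 6 (remaining 10 m³)
19 m³ → container 7 (remaining 11 m³)
17 m³ → container 8 (remaining 13 m³)
17 m³ → container 9 (remaining 13 m³)
16 m³ → container 10 (remaining 14 m³)
9 m³ → container 5 (remaining 1 m³)
7 m³ → container 1 (remaining 1 m³)
4 m³ → container 2 (remaining 4 m³)
4 m³ → container 2 (remaining 0 m³)
Final containers: [22,7] [22,4,4] [22] [22] [20,9] [20] [19] [17] [17] [16].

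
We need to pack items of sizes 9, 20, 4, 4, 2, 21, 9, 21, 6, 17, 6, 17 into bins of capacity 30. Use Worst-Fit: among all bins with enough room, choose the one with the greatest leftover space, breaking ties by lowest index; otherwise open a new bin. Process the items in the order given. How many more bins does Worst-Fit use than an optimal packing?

1

Worst-Fit: [9,20] [4,4,2,9,6] [21] [21] [17,6] [17] → 6 bins.
Total size 136; any packing needs at least ⌈136/30⌉ = 5 bins.
An optimal packing achieves that bound: [21,9] [21,9] [20,6,4] [17,6,4,2] [17] → 5 bins.
Excess: 6 − 5 = 1.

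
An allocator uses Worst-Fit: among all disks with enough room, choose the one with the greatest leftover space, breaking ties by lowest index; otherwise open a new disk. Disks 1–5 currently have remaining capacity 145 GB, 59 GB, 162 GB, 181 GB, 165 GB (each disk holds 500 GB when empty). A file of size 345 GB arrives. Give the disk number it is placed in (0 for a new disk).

0

No disk has ≥ 345 GB free, so a new disk is opened.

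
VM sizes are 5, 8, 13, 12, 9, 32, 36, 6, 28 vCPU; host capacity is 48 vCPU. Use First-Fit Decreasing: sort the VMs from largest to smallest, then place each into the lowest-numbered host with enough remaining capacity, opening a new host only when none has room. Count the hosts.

Sorted descending: 36, 32, 28, 13, 12, 9, 8, 6, 5.
host 1: place 36 vCPU, 12 vCPU left
host 2: place 32 vCPU, 16 vCPU left
host 3: place 28 vCPU, 20 vCPU left
host 2: place 13 vCPU, 3 vCPU left
host 1: place 12 vCPU, 0 vCPU left
host 3: place 9 vCPU, 11 vCPU left
host 3: place 8 vCPU, 3 vCPU left
host 4: place 6 vCPU, 42 vCPU left
host 4: place 5 vCPU, 37 vCPU left

4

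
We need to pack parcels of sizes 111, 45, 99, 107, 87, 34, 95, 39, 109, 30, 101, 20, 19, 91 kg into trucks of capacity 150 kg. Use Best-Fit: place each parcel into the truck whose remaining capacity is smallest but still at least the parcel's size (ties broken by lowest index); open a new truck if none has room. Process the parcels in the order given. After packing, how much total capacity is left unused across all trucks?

213

truck 1: place 111 kg, 39 kg left
truck 2: place 45 kg, 105 kg left
truck 2: place 99 kg, 6 kg left
truck 3: place 107 kg, 43 kg left
truck 4: place 87 kg, 63 kg left
truck 1: place 34 kg, 5 kg left
truck 5: place 95 kg, 55 kg left
truck 3: place 39 kg, 4 kg left
truck 6: place 109 kg, 41 kg left
truck 6: place 30 kg, 11 kg left
truck 7: place 101 kg, 49 kg left
truck 7: place 20 kg, 29 kg left
truck 7: place 19 kg, 10 kg left
truck 8: place 91 kg, 59 kg left
8 trucks × 150 kg = 1200 kg; used 987 kg; unused 213 kg.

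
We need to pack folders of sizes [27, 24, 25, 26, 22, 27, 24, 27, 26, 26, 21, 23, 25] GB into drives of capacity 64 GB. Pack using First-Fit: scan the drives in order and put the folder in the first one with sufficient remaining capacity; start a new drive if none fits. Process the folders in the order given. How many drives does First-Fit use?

Put 27 GB in drive 1; 37 GB remain.
Put 24 GB in drive 1; 13 GB remain.
Put 25 GB in drive 2; 39 GB remain.
Put 26 GB in drive 2; 13 GB remain.
Put 22 GB in drive 3; 42 GB remain.
Put 27 GB in drive 3; 15 GB remain.
Put 24 GB in drive 4; 40 GB remain.
Put 27 GB in drive 4; 13 GB remain.
Put 26 GB in drive 5; 38 GB remain.
Put 26 GB in drive 5; 12 GB remain.
Put 21 GB in drive 6; 43 GB remain.
Put 23 GB in drive 6; 20 GB remain.
Put 25 GB in drive 7; 39 GB remain.
Final drives: [27,24] [25,26] [22,27] [24,27] [26,26] [21,23] [25].

7 drives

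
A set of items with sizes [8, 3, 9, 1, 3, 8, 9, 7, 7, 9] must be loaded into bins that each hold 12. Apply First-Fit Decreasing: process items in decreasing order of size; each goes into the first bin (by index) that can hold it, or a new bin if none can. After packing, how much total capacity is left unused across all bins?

20

Sorted descending: 9, 9, 9, 8, 8, 7, 7, 3, 3, 1.
Put 9 in bin 1; 3 remain.
Put 9 in bin 2; 3 remain.
Put 9 in bin 3; 3 remain.
Put 8 in bin 4; 4 remain.
Put 8 in bin 5; 4 remain.
Put 7 in bin 6; 5 remain.
Put 7 in bin 7; 5 remain.
Put 3 in bin 1; 0 remain.
Put 3 in bin 2; 0 remain.
Put 1 in bin 3; 2 remain.
7 bins × 12 = 84; used 64; unused 20.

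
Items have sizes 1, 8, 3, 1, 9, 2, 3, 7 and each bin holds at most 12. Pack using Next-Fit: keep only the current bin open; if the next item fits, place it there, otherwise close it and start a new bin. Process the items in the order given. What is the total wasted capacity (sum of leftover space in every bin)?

bin 1: place 1, 11 left
bin 1: place 8, 3 left
bin 1: place 3, 0 left
bin 2: place 1, 11 left
bin 2: place 9, 2 left
bin 2: place 2, 0 left
bin 3: place 3, 9 left
bin 3: place 7, 2 left
3 bins × 12 = 36; used 34; unused 2.

2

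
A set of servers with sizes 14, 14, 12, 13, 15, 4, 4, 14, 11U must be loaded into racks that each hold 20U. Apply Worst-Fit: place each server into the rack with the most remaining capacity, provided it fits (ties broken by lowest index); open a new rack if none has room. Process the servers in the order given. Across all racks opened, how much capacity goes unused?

39

rack 1: place 14U, 6U left
rack 2: place 14U, 6U left
rack 3: place 12U, 8U left
rack 4: place 13U, 7U left
rack 5: place 15U, 5U left
rack 3: place 4U, 4U left
rack 4: place 4U, 3U left
rack 6: place 14U, 6U left
rack 7: place 11U, 9U left
7 racks × 20U = 140U; used 101U; unused 39U.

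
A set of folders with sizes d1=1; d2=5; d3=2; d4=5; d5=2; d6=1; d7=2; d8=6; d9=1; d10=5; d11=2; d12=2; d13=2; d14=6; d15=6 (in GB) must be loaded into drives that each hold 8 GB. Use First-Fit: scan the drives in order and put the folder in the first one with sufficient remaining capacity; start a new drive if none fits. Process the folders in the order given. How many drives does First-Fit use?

drive 1: place d1 (1 GB), 7 GB left
drive 1: place d2 (5 GB), 2 GB left
drive 1: place d3 (2 GB), 0 GB left
drive 2: place d4 (5 GB), 3 GB left
drive 2: place d5 (2 GB), 1 GB left
drive 2: place d6 (1 GB), 0 GB left
drive 3: place d7 (2 GB), 6 GB left
drive 3: place d8 (6 GB), 0 GB left
drive 4: place d9 (1 GB), 7 GB left
drive 4: place d10 (5 GB), 2 GB left
drive 4: place d11 (2 GB), 0 GB left
drive 5: place d12 (2 GB), 6 GB left
drive 5: place d13 (2 GB), 4 GB left
drive 6: place d14 (6 GB), 2 GB left
drive 7: place d15 (6 GB), 2 GB left
Final drives: [1,5,2] [5,2,1] [2,6] [1,5,2] [2,2] [6] [6].

7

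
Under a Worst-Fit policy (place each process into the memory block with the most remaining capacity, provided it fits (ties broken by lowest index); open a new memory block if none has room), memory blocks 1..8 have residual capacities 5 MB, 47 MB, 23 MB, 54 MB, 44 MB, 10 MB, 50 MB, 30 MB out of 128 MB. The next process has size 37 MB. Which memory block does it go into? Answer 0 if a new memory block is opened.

Memory blocks with room: memory block 2 (47 MB), memory block 4 (54 MB), memory block 5 (44 MB), memory block 7 (50 MB).
Most room is memory block 4 with 54 MB free.

4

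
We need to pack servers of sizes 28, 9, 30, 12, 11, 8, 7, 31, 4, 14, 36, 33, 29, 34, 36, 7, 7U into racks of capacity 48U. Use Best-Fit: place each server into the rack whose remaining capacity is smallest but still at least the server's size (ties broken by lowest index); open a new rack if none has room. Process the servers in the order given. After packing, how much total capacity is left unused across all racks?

28U → rack 1 (remaining 20U)
9U → rack 1 (remaining 11U)
30U → rack 2 (remaining 18U)
12U → rack 2 (remaining 6U)
11U → rack 1 (remaining 0U)
8U → rack 3 (remaining 40U)
7U → rack 3 (remaining 33U)
31U → rack 3 (remaining 2U)
4U → rack 2 (remaining 2U)
14U → rack 4 (remaining 34U)
36U → rack 5 (remaining 12U)
33U → rack 4 (remaining 1U)
29U → rack 6 (remaining 19U)
34U → rack 7 (remaining 14U)
36U → rack 8 (remaining 12U)
7U → rack 5 (remaining 5U)
7U → rack 8 (remaining 5U)
8 racks × 48U = 384U; used 336U; unused 48U.

48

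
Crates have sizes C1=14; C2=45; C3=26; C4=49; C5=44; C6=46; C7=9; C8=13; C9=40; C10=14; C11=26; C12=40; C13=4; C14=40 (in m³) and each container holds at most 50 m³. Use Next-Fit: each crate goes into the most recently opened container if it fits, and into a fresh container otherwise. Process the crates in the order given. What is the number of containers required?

11

Put C1 (14 m³) in container 1; 36 m³ remain.
Put C2 (45 m³) in container 2; 5 m³ remain.
Put C3 (26 m³) in container 3; 24 m³ remain.
Put C4 (49 m³) in container 4; 1 m³ remain.
Put C5 (44 m³) in container 5; 6 m³ remain.
Put C6 (46 m³) in container 6; 4 m³ remain.
Put C7 (9 m³) in container 7; 41 m³ remain.
Put C8 (13 m³) in container 7; 28 m³ remain.
Put C9 (40 m³) in container 8; 10 m³ remain.
Put C10 (14 m³) in container 9; 36 m³ remain.
Put C11 (26 m³) in container 9; 10 m³ remain.
Put C12 (40 m³) in container 10; 10 m³ remain.
Put C13 (4 m³) in container 10; 6 m³ remain.
Put C14 (40 m³) in container 11; 10 m³ remain.
Final containers: [14] [45] [26] [49] [44] [46] [9,13] [40] [14,26] [40,4] [40].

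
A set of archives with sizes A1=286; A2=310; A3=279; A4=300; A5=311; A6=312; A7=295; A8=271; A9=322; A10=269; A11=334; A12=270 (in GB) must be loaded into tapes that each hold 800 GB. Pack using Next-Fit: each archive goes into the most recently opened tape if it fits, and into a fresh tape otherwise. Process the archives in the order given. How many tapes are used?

6 tapes

A1 (286 GB) → tape 1 (remaining 514 GB)
A2 (310 GB) → tape 1 (remaining 204 GB)
A3 (279 GB) → tape 2 (remaining 521 GB)
A4 (300 GB) → tape 2 (remaining 221 GB)
A5 (311 GB) → tape 3 (remaining 489 GB)
A6 (312 GB) → tape 3 (remaining 177 GB)
A7 (295 GB) → tape 4 (remaining 505 GB)
A8 (271 GB) → tape 4 (remaining 234 GB)
A9 (322 GB) → tape 5 (remaining 478 GB)
A10 (269 GB) → tape 5 (remaining 209 GB)
A11 (334 GB) → tape 6 (remaining 466 GB)
A12 (270 GB) → tape 6 (remaining 196 GB)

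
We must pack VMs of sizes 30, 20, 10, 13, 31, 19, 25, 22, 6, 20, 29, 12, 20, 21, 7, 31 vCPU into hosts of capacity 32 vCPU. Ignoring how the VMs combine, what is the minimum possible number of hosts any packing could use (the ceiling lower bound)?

10 hosts

Total size = 30 + 20 + 10 + 13 + 31 + 19 + 25 + 22 + 6 + 20 + 29 + 12 + 20 + 21 + 7 + 31 = 316 vCPU.
⌈316 / 32⌉ = 10.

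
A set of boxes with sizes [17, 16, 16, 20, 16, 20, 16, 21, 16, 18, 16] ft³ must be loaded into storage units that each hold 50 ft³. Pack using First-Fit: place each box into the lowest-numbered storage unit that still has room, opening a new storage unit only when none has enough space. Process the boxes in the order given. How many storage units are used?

storage unit 1: place 17 ft³, 33 ft³ left
storage unit 1: place 16 ft³, 17 ft³ left
storage unit 1: place 16 ft³, 1 ft³ left
storage unit 2: place 20 ft³, 30 ft³ left
storage unit 2: place 16 ft³, 14 ft³ left
storage unit 3: place 20 ft³, 30 ft³ left
storage unit 3: place 16 ft³, 14 ft³ left
storage unit 4: place 21 ft³, 29 ft³ left
storage unit 4: place 16 ft³, 13 ft³ left
storage unit 5: place 18 ft³, 32 ft³ left
storage unit 5: place 16 ft³, 16 ft³ left

5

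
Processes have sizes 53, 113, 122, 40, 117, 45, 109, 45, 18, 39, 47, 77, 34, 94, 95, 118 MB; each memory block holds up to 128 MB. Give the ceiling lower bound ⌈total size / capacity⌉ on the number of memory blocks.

Total size = 53 + 113 + 122 + 40 + 117 + 45 + 109 + 45 + 18 + 39 + 47 + 77 + 34 + 94 + 95 + 118 = 1166 MB.
⌈1166 / 128⌉ = 10.

10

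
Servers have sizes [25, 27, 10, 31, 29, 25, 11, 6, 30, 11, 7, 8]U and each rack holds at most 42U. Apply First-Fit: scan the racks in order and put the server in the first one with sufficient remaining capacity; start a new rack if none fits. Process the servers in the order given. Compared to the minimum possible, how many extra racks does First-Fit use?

First-Fit: [25,10,6] [27,11] [31,11] [29,7] [25,8] [30] → 6 racks.
Total size 220U; any packing needs at least ⌈220/42⌉ = 6 racks.
So 6 is already optimal.

0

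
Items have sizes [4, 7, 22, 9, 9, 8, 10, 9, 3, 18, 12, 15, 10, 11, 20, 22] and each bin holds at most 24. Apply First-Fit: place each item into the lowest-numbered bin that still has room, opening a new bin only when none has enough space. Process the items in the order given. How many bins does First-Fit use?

bin 1: place 4, 20 left
bin 1: place 7, 13 left
bin 2: place 22, 2 left
bin 1: place 9, 4 left
bin 3: place 9, 15 left
bin 3: place 8, 7 left
bin 4: place 10, 14 left
bin 4: place 9, 5 left
bin 1: place 3, 1 left
bin 5: place 18, 6 left
bin 6: place 12, 12 left
bin 7: place 15, 9 left
bin 6: place 10, 2 left
bin 8: place 11, 13 left
bin 9: place 20, 4 left
bin 10: place 22, 2 left

10 bins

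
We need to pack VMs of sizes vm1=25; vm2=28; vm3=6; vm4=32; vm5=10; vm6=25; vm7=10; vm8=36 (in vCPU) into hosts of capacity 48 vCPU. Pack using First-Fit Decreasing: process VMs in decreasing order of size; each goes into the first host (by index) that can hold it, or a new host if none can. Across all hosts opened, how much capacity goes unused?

68

Sorted descending: 36, 32, 28, 25, 25, 10, 10, 6.
host 1: place 36 vCPU, 12 vCPU left
host 2: place 32 vCPU, 16 vCPU left
host 3: place 28 vCPU, 20 vCPU left
host 4: place 25 vCPU, 23 vCPU left
host 5: place 25 vCPU, 23 vCPU left
host 1: place 10 vCPU, 2 vCPU left
host 2: place 10 vCPU, 6 vCPU left
host 2: place 6 vCPU, 0 vCPU left
5 hosts × 48 vCPU = 240 vCPU; used 172 vCPU; unused 68 vCPU.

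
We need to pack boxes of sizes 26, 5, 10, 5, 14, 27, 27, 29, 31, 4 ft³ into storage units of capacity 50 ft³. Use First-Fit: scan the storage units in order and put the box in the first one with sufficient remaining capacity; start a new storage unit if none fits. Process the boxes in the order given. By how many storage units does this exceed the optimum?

First-Fit: [26,5,10,5,4] [14,27] [27] [29] [31] → 5 storage units.
5 boxes exceed 25 ft³ (half the capacity), and no two of those can share a storage unit, so at least 5 storage units are needed.
So 5 is already optimal.

0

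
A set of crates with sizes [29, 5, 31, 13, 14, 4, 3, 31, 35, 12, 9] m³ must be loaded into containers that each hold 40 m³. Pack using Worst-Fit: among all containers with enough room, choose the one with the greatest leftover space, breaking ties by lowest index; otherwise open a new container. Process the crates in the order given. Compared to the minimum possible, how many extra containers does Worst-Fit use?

Worst-Fit: [29,5] [31,3] [13,14,4] [31] [35] [12,9] → 6 containers.
Total size 186 m³; any packing needs at least ⌈186/40⌉ = 5 containers.
An optimal packing achieves that bound: [35,5] [31,9] [31,4,3] [29] [14,13,12] → 5 containers.
Excess: 6 − 5 = 1.

1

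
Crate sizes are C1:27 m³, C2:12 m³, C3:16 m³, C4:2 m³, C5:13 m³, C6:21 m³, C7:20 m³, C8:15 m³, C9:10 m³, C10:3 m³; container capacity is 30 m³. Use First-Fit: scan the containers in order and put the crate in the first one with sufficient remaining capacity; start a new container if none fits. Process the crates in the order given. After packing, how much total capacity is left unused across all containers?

container 1: place C1 (27 m³), 3 m³ left
container 2: place C2 (12 m³), 18 m³ left
container 2: place C3 (16 m³), 2 m³ left
container 1: place C4 (2 m³), 1 m³ left
container 3: place C5 (13 m³), 17 m³ left
container 4: place C6 (21 m³), 9 m³ left
container 5: place C7 (20 m³), 10 m³ left
container 3: place C8 (15 m³), 2 m³ left
container 5: place C9 (10 m³), 0 m³ left
container 4: place C10 (3 m³), 6 m³ left
5 containers × 30 m³ = 150 m³; used 139 m³; unused 11 m³.

11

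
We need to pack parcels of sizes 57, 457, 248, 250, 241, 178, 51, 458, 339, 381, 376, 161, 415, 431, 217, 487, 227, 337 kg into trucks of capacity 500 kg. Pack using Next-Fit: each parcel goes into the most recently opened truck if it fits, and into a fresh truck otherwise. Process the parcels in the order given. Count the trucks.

15 trucks

truck 1: place 57 kg, 443 kg left
truck 2: place 457 kg, 43 kg left
truck 3: place 248 kg, 252 kg left
truck 3: place 250 kg, 2 kg left
truck 4: place 241 kg, 259 kg left
truck 4: place 178 kg, 81 kg left
truck 4: place 51 kg, 30 kg left
truck 5: place 458 kg, 42 kg left
truck 6: place 339 kg, 161 kg left
truck 7: place 381 kg, 119 kg left
truck 8: place 376 kg, 124 kg left
truck 9: place 161 kg, 339 kg left
truck 10: place 415 kg, 85 kg left
truck 11: place 431 kg, 69 kg left
truck 12: place 217 kg, 283 kg left
truck 13: place 487 kg, 13 kg left
truck 14: place 227 kg, 273 kg left
truck 15: place 337 kg, 163 kg left
Final trucks: [57] [457] [248,250] [241,178,51] [458] [339] [381] [376] [161] [415] [431] [217] [487] [227] [337].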